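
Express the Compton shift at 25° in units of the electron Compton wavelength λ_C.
0.0937 λ_C

The Compton shift formula is:
Δλ = λ_C(1 - cos θ)

Dividing both sides by λ_C:
Δλ/λ_C = 1 - cos θ

For θ = 25°:
Δλ/λ_C = 1 - cos(25°)
Δλ/λ_C = 1 - 0.9063
Δλ/λ_C = 0.0937

This means the shift is 0.0937 × λ_C = 0.2273 pm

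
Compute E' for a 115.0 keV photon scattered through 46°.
107.6057 keV

First convert energy to wavelength:
λ = hc/E, with hc ≈ 1239.842 keV·pm (i.e. 1239.842 eV·nm)

For E = 115.0 keV = 115000 eV:
λ = 1239.842 keV·pm / 115.0 keV
λ = 10.7812 pm

Calculate the Compton shift:
Δλ = λ_C(1 - cos(46°)) = 2.4263 × 0.3053
Δλ = 0.7409 pm

Final wavelength:
λ' = 10.7812 + 0.7409 = 11.5221 pm

Final energy:
E' = hc/λ' = 1239.842 / 11.5221 = 107.6057 keV

(Intermediate values are shown rounded; full precision is carried through to the final answer.)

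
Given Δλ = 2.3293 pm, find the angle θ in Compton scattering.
87.71°

From the Compton formula Δλ = λ_C(1 - cos θ), we can solve for θ:

cos θ = 1 - Δλ/λ_C

Given:
- Δλ = 2.3293 pm
- λ_C = h/(m_e·c) ≈ 2.42631024 pm

cos θ = 1 - 2.3293/2.42631024
cos θ = 1 - 0.960017
cos θ = 0.039983

θ = arccos(0.039983)
θ = 87.71°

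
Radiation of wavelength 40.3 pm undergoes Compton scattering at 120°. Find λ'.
43.9395 pm

Using the Compton formula: λ' = λ + λ_C(1 − cos θ)

For θ = 120°, cos θ = -1/2 (exact) = -0.5000, so:
1 − cos 120° = 1 − (-1/2) = 1.5000

Δλ = λ_C × 1.5000 = 2.4263 × 1.5000 = 3.6395 pm

λ' = 40.3 + 3.6395 = 43.9395 pm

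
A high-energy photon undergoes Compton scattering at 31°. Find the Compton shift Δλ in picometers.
0.3466 pm

Using the Compton scattering formula:
Δλ = λ_C(1 - cos θ)

where λ_C = h/(m_e·c) ≈ 2.4263 pm is the Compton wavelength of an electron.

For θ = 31°:
cos(31°) = 0.8572
1 - cos(31°) = 0.1428

Δλ = 2.4263 × 0.1428
Δλ = 0.3466 pm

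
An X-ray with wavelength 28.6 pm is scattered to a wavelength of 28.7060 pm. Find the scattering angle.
17.00°

First find the wavelength shift:
Δλ = λ' - λ = 28.7060 - 28.6 = 0.1060 pm

Using Δλ = λ_C(1 - cos θ), with λ_C = h/(m_e·c) ≈ 2.42631024 pm:
cos θ = 1 - Δλ/λ_C
cos θ = 1 - 0.1060/2.42631024
cos θ = 0.956312

θ = arccos(0.956312)
θ = 17.00°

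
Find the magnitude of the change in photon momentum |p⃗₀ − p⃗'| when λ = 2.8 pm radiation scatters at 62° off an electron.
2.1508e-22 kg·m/s

Photon momentum magnitude is p = h/λ.

Initial momentum:
p₀ = h/λ = 6.6261e-34/2.8000e-12 = 2.3665e-22 kg·m/s

After scattering:
λ' = λ + Δλ = 2.8 + 1.2872 = 4.0872 pm
p' = h/λ' = 6.6261e-34/4.0872e-12 = 1.6212e-22 kg·m/s

Momentum is a vector; the scattered photon's direction makes angle θ = 62° with the incident direction. The magnitude of the vector change Δp⃗ = p⃗₀ − p⃗' is found from the law of cosines:
|Δp⃗|² = p₀² + p'² − 2p₀p'cos θ
|Δp⃗|² = (2.3665e-22)² + (1.6212e-22)² − 2·2.3665e-22·1.6212e-22·cos(62°)
|Δp⃗| = 2.1508e-22 kg·m/s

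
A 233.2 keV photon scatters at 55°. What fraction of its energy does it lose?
0.1629 (or 16.29%)

Calculate initial and final photon energies:

Initial: E₀ = 233.2 keV → λ₀ = 5.3166 pm
Compton shift: Δλ = 1.0346 pm
Final wavelength: λ' = 6.3513 pm
Final energy: E' = 195.2113 keV

Fractional energy loss:
(E₀ - E')/E₀ = (233.2000 - 195.2113)/233.2000
= 37.9887/233.2000
= 0.1629
= 16.29%

(Intermediate values are shown rounded; full precision is carried through to the final answer.)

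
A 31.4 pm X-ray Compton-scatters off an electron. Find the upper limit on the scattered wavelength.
36.2526 pm (at θ = 180°)

The Compton shift is Δλ = λ_C(1 − cos θ).

Since cos θ ranges from −1 to 1, the factor (1 − cos θ) ranges from 0 to 2; the maximum shift occurs at θ = 180° (backscattering):
Δλ_max = 2λ_C = 2 × 2.4263 pm = 4.8526 pm

Maximum scattered wavelength:
λ'_max = λ₀ + Δλ_max = 31.4 + 4.8526 = 36.2526 pm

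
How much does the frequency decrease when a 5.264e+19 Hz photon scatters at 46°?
6.059e+18 Hz (decrease)

Convert frequency to wavelength (c = 299792458 m/s):
λ₀ = c/f₀ = 299792458/5.264e+19 = 5.6951455e-12 m = 5.6951 pm

Calculate Compton shift:
Δλ = λ_C(1 - cos(46°)) = 0.7409 pm

Final wavelength:
λ' = λ₀ + Δλ = 5.6951 + 0.7409 = 6.4360 pm

Final frequency:
f' = c/λ' = 299792458/6.4359990e-12 = 4.6580563e+19 Hz

Frequency shift (decrease):
Δf = f₀ - f' = 5.264e+19 - 4.6580563e+19 = 6.059e+18 Hz

(Intermediate values are shown rounded; full precision is carried through to the final answer.)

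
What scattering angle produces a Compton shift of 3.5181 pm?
116.74°

From the Compton formula Δλ = λ_C(1 - cos θ), we can solve for θ:

cos θ = 1 - Δλ/λ_C

Given:
- Δλ = 3.5181 pm
- λ_C = h/(m_e·c) ≈ 2.42631024 pm

cos θ = 1 - 3.5181/2.42631024
cos θ = 1 - 1.449979
cos θ = -0.449979

θ = arccos(-0.449979)
θ = 116.74°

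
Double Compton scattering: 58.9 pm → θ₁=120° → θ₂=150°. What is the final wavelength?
67.0670 pm

Apply Compton shift twice:

First scattering at θ₁ = 120°:
Δλ₁ = λ_C(1 - cos(120°))
Δλ₁ = 2.4263 × 1.5000
Δλ₁ = 3.6395 pm

After first scattering:
λ₁ = 58.9 + 3.6395 = 62.5395 pm

Second scattering at θ₂ = 150°:
Δλ₂ = λ_C(1 - cos(150°))
Δλ₂ = 2.4263 × 1.8660
Δλ₂ = 4.5276 pm

Final wavelength:
λ₂ = 62.5395 + 4.5276 = 67.0670 pm

Total shift: Δλ_total = 3.6395 + 4.5276 = 8.1670 pm

(Intermediate values are shown rounded; full precision is carried through to the final answer.)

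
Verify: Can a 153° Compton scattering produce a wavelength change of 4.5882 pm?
Yes, consistent

Calculate the expected shift for θ = 153°:

Δλ_expected = λ_C(1 - cos(153°))
Δλ_expected = 2.4263 × (1 - cos(153°))
Δλ_expected = 2.4263 × 1.8910
Δλ_expected = 4.5882 pm

Given shift: 4.5882 pm
Expected shift: 4.5882 pm
Difference: 0.0000 pm

The values match. This is consistent with Compton scattering at the stated angle.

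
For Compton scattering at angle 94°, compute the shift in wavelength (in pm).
2.5956 pm

Using the Compton scattering formula:
Δλ = λ_C(1 - cos θ)

where λ_C = h/(m_e·c) ≈ 2.4263 pm is the Compton wavelength of an electron.

For θ = 94°:
cos(94°) = -0.0698
1 - cos(94°) = 1.0698

Δλ = 2.4263 × 1.0698
Δλ = 2.5956 pm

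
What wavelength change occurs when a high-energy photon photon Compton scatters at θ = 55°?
1.0346 pm

Using the Compton scattering formula:
Δλ = λ_C(1 - cos θ)

where λ_C = h/(m_e·c) ≈ 2.4263 pm is the Compton wavelength of an electron.

For θ = 55°:
cos(55°) = 0.5736
1 - cos(55°) = 0.4264

Δλ = 2.4263 × 0.4264
Δλ = 1.0346 pm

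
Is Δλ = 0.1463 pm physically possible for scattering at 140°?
No, inconsistent

Calculate the expected shift for θ = 140°:

Δλ_expected = λ_C(1 - cos(140°))
Δλ_expected = 2.4263 × (1 - cos(140°))
Δλ_expected = 2.4263 × 1.7660
Δλ_expected = 4.2850 pm

Given shift: 0.1463 pm
Expected shift: 4.2850 pm
Difference: 4.1386 pm

The values do not match. The given shift corresponds to θ ≈ 20.0°, not 140°.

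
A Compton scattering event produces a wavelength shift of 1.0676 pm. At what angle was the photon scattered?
55.94°

From the Compton formula Δλ = λ_C(1 - cos θ), we can solve for θ:

cos θ = 1 - Δλ/λ_C

Given:
- Δλ = 1.0676 pm
- λ_C = h/(m_e·c) ≈ 2.42631024 pm

cos θ = 1 - 1.0676/2.42631024
cos θ = 1 - 0.440010
cos θ = 0.559990

θ = arccos(0.559990)
θ = 55.94°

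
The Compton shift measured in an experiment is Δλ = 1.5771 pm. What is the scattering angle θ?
69.51°

From the Compton formula Δλ = λ_C(1 - cos θ), we can solve for θ:

cos θ = 1 - Δλ/λ_C

Given:
- Δλ = 1.5771 pm
- λ_C = h/(m_e·c) ≈ 2.42631024 pm

cos θ = 1 - 1.5771/2.42631024
cos θ = 1 - 0.649999
cos θ = 0.350001

θ = arccos(0.350001)
θ = 69.51°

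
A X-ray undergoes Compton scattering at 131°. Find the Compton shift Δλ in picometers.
4.0181 pm

Using the Compton scattering formula:
Δλ = λ_C(1 - cos θ)

where λ_C = h/(m_e·c) ≈ 2.4263 pm is the Compton wavelength of an electron.

For θ = 131°:
cos(131°) = -0.6561
1 - cos(131°) = 1.6561

Δλ = 2.4263 × 1.6561
Δλ = 4.0181 pm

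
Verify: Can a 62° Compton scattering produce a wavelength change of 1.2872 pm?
Yes, consistent

Calculate the expected shift for θ = 62°:

Δλ_expected = λ_C(1 - cos(62°))
Δλ_expected = 2.4263 × (1 - cos(62°))
Δλ_expected = 2.4263 × 0.5305
Δλ_expected = 1.2872 pm

Given shift: 1.2872 pm
Expected shift: 1.2872 pm
Difference: 0.0000 pm

The values match. This is consistent with Compton scattering at the stated angle.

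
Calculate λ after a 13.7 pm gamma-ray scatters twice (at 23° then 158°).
18.5688 pm

Apply Compton shift twice:

First scattering at θ₁ = 23°:
Δλ₁ = λ_C(1 - cos(23°))
Δλ₁ = 2.4263 × 0.0795
Δλ₁ = 0.1929 pm

After first scattering:
λ₁ = 13.7 + 0.1929 = 13.8929 pm

Second scattering at θ₂ = 158°:
Δλ₂ = λ_C(1 - cos(158°))
Δλ₂ = 2.4263 × 1.9272
Δλ₂ = 4.6759 pm

Final wavelength:
λ₂ = 13.8929 + 4.6759 = 18.5688 pm

Total shift: Δλ_total = 0.1929 + 4.6759 = 4.8688 pm

(Intermediate values are shown rounded; full precision is carried through to the final answer.)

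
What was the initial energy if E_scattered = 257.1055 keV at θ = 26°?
270.9000 keV

Convert final energy to wavelength (hc ≈ 1239.842 keV·pm):
λ' = hc/E' = 1239.842 / 257.1055 = 4.8223 pm

Calculate the Compton shift:
Δλ = λ_C(1 - cos(26°))
Δλ = 2.4263 × (1 - cos(26°))
Δλ = 0.2456 pm

Initial wavelength:
λ = λ' - Δλ = 4.8223 - 0.2456 = 4.5768 pm

Initial energy:
E = hc/λ = 1239.842 / 4.5768 = 270.9000 keV

(Intermediate values are shown rounded; full precision is carried through to the final answer.)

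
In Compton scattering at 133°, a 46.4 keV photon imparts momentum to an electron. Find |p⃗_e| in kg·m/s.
4.2489e-23 kg·m/s

The electron is initially at rest, so by conservation of momentum:
p⃗_e = p⃗₀ − p⃗'  (incident photon momentum minus scattered photon momentum)

Photon momentum magnitudes (p = h/λ = E/c):
λ₀ = hc/E₀ = 26.7207 pm → p₀ = h/λ₀ = 2.4797e-23 kg·m/s
Δλ = λ_C(1 − cos 133°) = 4.0810 pm
λ' = 30.8018 pm → p' = h/λ' = 2.1512e-23 kg·m/s

The scattered photon makes angle θ = 133° with the incident direction, so by the law of cosines:
|p⃗_e|² = p₀² + p'² − 2p₀p'cos θ
|p⃗_e|² = (2.4797e-23)² + (2.1512e-23)² − 2·2.4797e-23·2.1512e-23·cos(133°)
|p⃗_e| = 4.2489e-23 kg·m/s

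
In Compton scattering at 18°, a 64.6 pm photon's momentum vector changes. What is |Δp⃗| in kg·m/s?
3.2062e-24 kg·m/s

Photon momentum magnitude is p = h/λ.

Initial momentum:
p₀ = h/λ = 6.6261e-34/6.4600e-11 = 1.0257e-23 kg·m/s

After scattering:
λ' = λ + Δλ = 64.6 + 0.1188 = 64.7188 pm
p' = h/λ' = 6.6261e-34/6.4719e-11 = 1.0238e-23 kg·m/s

Momentum is a vector; the scattered photon's direction makes angle θ = 18° with the incident direction. The magnitude of the vector change Δp⃗ = p⃗₀ − p⃗' is found from the law of cosines:
|Δp⃗|² = p₀² + p'² − 2p₀p'cos θ
|Δp⃗|² = (1.0257e-23)² + (1.0238e-23)² − 2·1.0257e-23·1.0238e-23·cos(18°)
|Δp⃗| = 3.2062e-24 kg·m/s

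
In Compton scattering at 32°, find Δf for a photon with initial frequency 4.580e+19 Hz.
2.442e+18 Hz (decrease)

Convert frequency to wavelength (c = 299792458 m/s):
λ₀ = c/f₀ = 299792458/4.580e+19 = 6.5456869e-12 m = 6.5457 pm

Calculate Compton shift:
Δλ = λ_C(1 - cos(32°)) = 0.3687 pm

Final wavelength:
λ' = λ₀ + Δλ = 6.5457 + 0.3687 = 6.9144 pm

Final frequency:
f' = c/λ' = 299792458/6.9143693e-12 = 4.3357889e+19 Hz

Frequency shift (decrease):
Δf = f₀ - f' = 4.580e+19 - 4.3357889e+19 = 2.442e+18 Hz

(Intermediate values are shown rounded; full precision is carried through to the final answer.)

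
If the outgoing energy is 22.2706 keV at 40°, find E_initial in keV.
22.5000 keV

Convert final energy to wavelength (hc ≈ 1239.842 keV·pm):
λ' = hc/E' = 1239.842 / 22.2706 = 55.6717 pm

Calculate the Compton shift:
Δλ = λ_C(1 - cos(40°))
Δλ = 2.4263 × (1 - cos(40°))
Δλ = 0.5676 pm

Initial wavelength:
λ = λ' - Δλ = 55.6717 - 0.5676 = 55.1040 pm

Initial energy:
E = hc/λ = 1239.842 / 55.1040 = 22.5000 keV

(Intermediate values are shown rounded; full precision is carried through to the final answer.)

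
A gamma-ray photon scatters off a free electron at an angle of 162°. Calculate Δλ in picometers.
4.7339 pm

Using the Compton scattering formula:
Δλ = λ_C(1 - cos θ)

where λ_C = h/(m_e·c) ≈ 2.4263 pm is the Compton wavelength of an electron.

For θ = 162°:
cos(162°) = -0.9511
1 - cos(162°) = 1.9511

Δλ = 2.4263 × 1.9511
Δλ = 4.7339 pm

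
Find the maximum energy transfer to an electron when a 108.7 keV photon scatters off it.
32.4429 keV

Maximum energy transfer occurs at θ = 180° (backscattering).

Initial photon: E₀ = 108.7 keV → λ₀ = 11.4061 pm

Maximum Compton shift (at 180°):
Δλ_max = 2λ_C = 2 × 2.4263 = 4.8526 pm

Final wavelength:
λ' = 11.4061 + 4.8526 = 16.2587 pm

Minimum photon energy (maximum energy to electron):
E'_min = hc/λ' = 76.2571 keV

Maximum electron kinetic energy:
K_max = E₀ - E'_min = 108.7000 - 76.2571 = 32.4429 keV

(Intermediate values are shown rounded; full precision is carried through to the final answer.)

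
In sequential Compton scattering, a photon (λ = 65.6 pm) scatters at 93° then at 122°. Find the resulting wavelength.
71.8654 pm

Apply Compton shift twice:

First scattering at θ₁ = 93°:
Δλ₁ = λ_C(1 - cos(93°))
Δλ₁ = 2.4263 × 1.0523
Δλ₁ = 2.5533 pm

After first scattering:
λ₁ = 65.6 + 2.5533 = 68.1533 pm

Second scattering at θ₂ = 122°:
Δλ₂ = λ_C(1 - cos(122°))
Δλ₂ = 2.4263 × 1.5299
Δλ₂ = 3.7121 pm

Final wavelength:
λ₂ = 68.1533 + 3.7121 = 71.8654 pm

Total shift: Δλ_total = 2.5533 + 3.7121 = 6.2654 pm

(Intermediate values are shown rounded; full precision is carried through to the final answer.)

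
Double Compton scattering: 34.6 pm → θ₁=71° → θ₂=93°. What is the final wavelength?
38.7897 pm

Apply Compton shift twice:

First scattering at θ₁ = 71°:
Δλ₁ = λ_C(1 - cos(71°))
Δλ₁ = 2.4263 × 0.6744
Δλ₁ = 1.6364 pm

After first scattering:
λ₁ = 34.6 + 1.6364 = 36.2364 pm

Second scattering at θ₂ = 93°:
Δλ₂ = λ_C(1 - cos(93°))
Δλ₂ = 2.4263 × 1.0523
Δλ₂ = 2.5533 pm

Final wavelength:
λ₂ = 36.2364 + 2.5533 = 38.7897 pm

Total shift: Δλ_total = 1.6364 + 2.5533 = 4.1897 pm

(Intermediate values are shown rounded; full precision is carried through to the final answer.)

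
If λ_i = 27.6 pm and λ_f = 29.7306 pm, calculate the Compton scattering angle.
83.00°

First find the wavelength shift:
Δλ = λ' - λ = 29.7306 - 27.6 = 2.1306 pm

Using Δλ = λ_C(1 - cos θ), with λ_C = h/(m_e·c) ≈ 2.42631024 pm:
cos θ = 1 - Δλ/λ_C
cos θ = 1 - 2.1306/2.42631024
cos θ = 0.121877

θ = arccos(0.121877)
θ = 83.00°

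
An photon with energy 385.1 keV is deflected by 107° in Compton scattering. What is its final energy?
195.0901 keV

First convert energy to wavelength:
λ = hc/E, with hc ≈ 1239.842 keV·pm (i.e. 1239.842 eV·nm)

For E = 385.1 keV = 385100 eV:
λ = 1239.842 keV·pm / 385.1 keV
λ = 3.2195 pm

Calculate the Compton shift:
Δλ = λ_C(1 - cos(107°)) = 2.4263 × 1.2924
Δλ = 3.1357 pm

Final wavelength:
λ' = 3.2195 + 3.1357 = 6.3552 pm

Final energy:
E' = hc/λ' = 1239.842 / 6.3552 = 195.0901 keV

(Intermediate values are shown rounded; full precision is carried through to the final answer.)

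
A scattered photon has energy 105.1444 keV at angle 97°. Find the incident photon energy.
136.7000 keV

Convert final energy to wavelength (hc ≈ 1239.842 keV·pm):
λ' = hc/E' = 1239.842 / 105.1444 = 11.7918 pm

Calculate the Compton shift:
Δλ = λ_C(1 - cos(97°))
Δλ = 2.4263 × (1 - cos(97°))
Δλ = 2.7220 pm

Initial wavelength:
λ = λ' - Δλ = 11.7918 - 2.7220 = 9.0698 pm

Initial energy:
E = hc/λ = 1239.842 / 9.0698 = 136.7000 keV

(Intermediate values are shown rounded; full precision is carried through to the final answer.)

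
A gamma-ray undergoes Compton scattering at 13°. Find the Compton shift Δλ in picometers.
0.0622 pm

Using the Compton scattering formula:
Δλ = λ_C(1 - cos θ)

where λ_C = h/(m_e·c) ≈ 2.4263 pm is the Compton wavelength of an electron.

For θ = 13°:
cos(13°) = 0.9744
1 - cos(13°) = 0.0256

Δλ = 2.4263 × 0.0256
Δλ = 0.0622 pm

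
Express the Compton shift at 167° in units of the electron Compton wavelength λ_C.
1.9744 λ_C

The Compton shift formula is:
Δλ = λ_C(1 - cos θ)

Dividing both sides by λ_C:
Δλ/λ_C = 1 - cos θ

For θ = 167°:
Δλ/λ_C = 1 - cos(167°)
Δλ/λ_C = 1 - -0.9744
Δλ/λ_C = 1.9744

This means the shift is 1.9744 × λ_C = 4.7904 pm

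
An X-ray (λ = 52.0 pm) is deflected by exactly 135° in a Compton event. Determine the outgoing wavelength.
56.1420 pm

Using the Compton formula: λ' = λ + λ_C(1 − cos θ)

For θ = 135°, cos θ = -√2/2 (exact) ≈ -0.7071, so:
1 − cos 135° = 1 − (-√2/2) ≈ 1.7071

Δλ = λ_C × 1.7071 = 2.4263 × 1.7071 = 4.1420 pm

λ' = 52.0 + 4.1420 = 56.1420 pm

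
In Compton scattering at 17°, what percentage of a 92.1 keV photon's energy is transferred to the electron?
0.0078 (or 0.78%)

Calculate initial and final photon energies:

Initial: E₀ = 92.1 keV → λ₀ = 13.4619 pm
Compton shift: Δλ = 0.1060 pm
Final wavelength: λ' = 13.5679 pm
Final energy: E' = 91.3803 keV

Fractional energy loss:
(E₀ - E')/E₀ = (92.1000 - 91.3803)/92.1000
= 0.7197/92.1000
= 0.0078
= 0.78%

(Intermediate values are shown rounded; full precision is carried through to the final answer.)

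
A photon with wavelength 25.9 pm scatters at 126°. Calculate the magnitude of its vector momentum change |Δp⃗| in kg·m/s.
4.2665e-23 kg·m/s

Photon momentum magnitude is p = h/λ.

Initial momentum:
p₀ = h/λ = 6.6261e-34/2.5900e-11 = 2.5583e-23 kg·m/s

After scattering:
λ' = λ + Δλ = 25.9 + 3.8525 = 29.7525 pm
p' = h/λ' = 6.6261e-34/2.9752e-11 = 2.2271e-23 kg·m/s

Momentum is a vector; the scattered photon's direction makes angle θ = 126° with the incident direction. The magnitude of the vector change Δp⃗ = p⃗₀ − p⃗' is found from the law of cosines:
|Δp⃗|² = p₀² + p'² − 2p₀p'cos θ
|Δp⃗|² = (2.5583e-23)² + (2.2271e-23)² − 2·2.5583e-23·2.2271e-23·cos(126°)
|Δp⃗| = 4.2665e-23 kg·m/s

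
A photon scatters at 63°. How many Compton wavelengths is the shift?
0.5460 λ_C

The Compton shift formula is:
Δλ = λ_C(1 - cos θ)

Dividing both sides by λ_C:
Δλ/λ_C = 1 - cos θ

For θ = 63°:
Δλ/λ_C = 1 - cos(63°)
Δλ/λ_C = 1 - 0.4540
Δλ/λ_C = 0.5460

This means the shift is 0.5460 × λ_C = 1.3248 pm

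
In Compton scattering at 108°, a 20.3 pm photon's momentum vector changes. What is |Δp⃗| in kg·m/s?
4.9310e-23 kg·m/s

Photon momentum magnitude is p = h/λ.

Initial momentum:
p₀ = h/λ = 6.6261e-34/2.0300e-11 = 3.2641e-23 kg·m/s

After scattering:
λ' = λ + Δλ = 20.3 + 3.1761 = 23.4761 pm
p' = h/λ' = 6.6261e-34/2.3476e-11 = 2.8225e-23 kg·m/s

Momentum is a vector; the scattered photon's direction makes angle θ = 108° with the incident direction. The magnitude of the vector change Δp⃗ = p⃗₀ − p⃗' is found from the law of cosines:
|Δp⃗|² = p₀² + p'² − 2p₀p'cos θ
|Δp⃗|² = (3.2641e-23)² + (2.8225e-23)² − 2·3.2641e-23·2.8225e-23·cos(108°)
|Δp⃗| = 4.9310e-23 kg·m/s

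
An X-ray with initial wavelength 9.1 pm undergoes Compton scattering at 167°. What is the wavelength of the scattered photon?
13.8904 pm

Using the Compton scattering formula:
λ' = λ + Δλ = λ + λ_C(1 - cos θ)

Given:
- Initial wavelength λ = 9.1 pm
- Scattering angle θ = 167°
- Compton wavelength λ_C ≈ 2.4263 pm

Calculate the shift:
Δλ = 2.4263 × (1 - cos(167°))
Δλ = 2.4263 × 1.9744
Δλ = 4.7904 pm

Final wavelength:
λ' = 9.1 + 4.7904 = 13.8904 pm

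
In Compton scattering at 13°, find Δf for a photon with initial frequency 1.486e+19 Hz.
4.566e+16 Hz (decrease)

Convert frequency to wavelength (c = 299792458 m/s):
λ₀ = c/f₀ = 299792458/1.486e+19 = 2.0174459e-11 m = 20.1745 pm

Calculate Compton shift:
Δλ = λ_C(1 - cos(13°)) = 0.0622 pm

Final wavelength:
λ' = λ₀ + Δλ = 20.1745 + 0.0622 = 20.2366 pm

Final frequency:
f' = c/λ' = 299792458/2.0236645e-11 = 1.4814336e+19 Hz

Frequency shift (decrease):
Δf = f₀ - f' = 1.486e+19 - 1.4814336e+19 = 4.566e+16 Hz

(Intermediate values are shown rounded; full precision is carried through to the final answer.)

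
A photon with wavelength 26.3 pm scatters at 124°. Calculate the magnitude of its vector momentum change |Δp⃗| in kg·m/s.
4.1719e-23 kg·m/s

Photon momentum magnitude is p = h/λ.

Initial momentum:
p₀ = h/λ = 6.6261e-34/2.6300e-11 = 2.5194e-23 kg·m/s

After scattering:
λ' = λ + Δλ = 26.3 + 3.7831 = 30.0831 pm
p' = h/λ' = 6.6261e-34/3.0083e-11 = 2.2026e-23 kg·m/s

Momentum is a vector; the scattered photon's direction makes angle θ = 124° with the incident direction. The magnitude of the vector change Δp⃗ = p⃗₀ − p⃗' is found from the law of cosines:
|Δp⃗|² = p₀² + p'² − 2p₀p'cos θ
|Δp⃗|² = (2.5194e-23)² + (2.2026e-23)² − 2·2.5194e-23·2.2026e-23·cos(124°)
|Δp⃗| = 4.1719e-23 kg·m/s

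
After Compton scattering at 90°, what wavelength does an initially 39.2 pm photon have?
41.6263 pm

Using the Compton formula: λ' = λ + λ_C(1 − cos θ)

For θ = 90°, cos θ = 0 (exact) = 0.0000, so:
1 − cos 90° = 1 − (0) = 1.0000

Δλ = λ_C × 1.0000 = 2.4263 × 1.0000 = 2.4263 pm

λ' = 39.2 + 2.4263 = 41.6263 pm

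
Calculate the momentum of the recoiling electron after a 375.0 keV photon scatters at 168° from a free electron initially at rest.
2.8088e-22 kg·m/s

The electron is initially at rest, so by conservation of momentum:
p⃗_e = p⃗₀ − p⃗'  (incident photon momentum minus scattered photon momentum)

Photon momentum magnitudes (p = h/λ = E/c):
λ₀ = hc/E₀ = 3.3062 pm → p₀ = h/λ₀ = 2.0041e-22 kg·m/s
Δλ = λ_C(1 − cos 168°) = 4.7996 pm
λ' = 8.1058 pm → p' = h/λ' = 8.1744e-23 kg·m/s

The scattered photon makes angle θ = 168° with the incident direction, so by the law of cosines:
|p⃗_e|² = p₀² + p'² − 2p₀p'cos θ
|p⃗_e|² = (2.0041e-22)² + (8.1744e-23)² − 2·2.0041e-22·8.1744e-23·cos(168°)
|p⃗_e| = 2.8088e-22 kg·m/s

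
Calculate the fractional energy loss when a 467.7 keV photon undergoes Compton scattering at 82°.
0.4407 (or 44.07%)

Calculate initial and final photon energies:

Initial: E₀ = 467.7 keV → λ₀ = 2.6509 pm
Compton shift: Δλ = 2.0886 pm
Final wavelength: λ' = 4.7396 pm
Final energy: E' = 261.5939 keV

Fractional energy loss:
(E₀ - E')/E₀ = (467.7000 - 261.5939)/467.7000
= 206.1061/467.7000
= 0.4407
= 44.07%

(Intermediate values are shown rounded; full precision is carried through to the final answer.)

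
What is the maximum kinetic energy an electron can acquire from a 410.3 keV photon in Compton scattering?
252.8480 keV

Maximum energy transfer occurs at θ = 180° (backscattering).

Initial photon: E₀ = 410.3 keV → λ₀ = 3.0218 pm

Maximum Compton shift (at 180°):
Δλ_max = 2λ_C = 2 × 2.4263 = 4.8526 pm

Final wavelength:
λ' = 3.0218 + 4.8526 = 7.8744 pm

Minimum photon energy (maximum energy to electron):
E'_min = hc/λ' = 157.4520 keV

Maximum electron kinetic energy:
K_max = E₀ - E'_min = 410.3000 - 157.4520 = 252.8480 keV

(Intermediate values are shown rounded; full precision is carried through to the final answer.)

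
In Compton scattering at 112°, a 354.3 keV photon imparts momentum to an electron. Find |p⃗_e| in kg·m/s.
2.4291e-22 kg·m/s

The electron is initially at rest, so by conservation of momentum:
p⃗_e = p⃗₀ − p⃗'  (incident photon momentum minus scattered photon momentum)

Photon momentum magnitudes (p = h/λ = E/c):
λ₀ = hc/E₀ = 3.4994 pm → p₀ = h/λ₀ = 1.8935e-22 kg·m/s
Δλ = λ_C(1 − cos 112°) = 3.3352 pm
λ' = 6.8346 pm → p' = h/λ' = 9.6948e-23 kg·m/s

The scattered photon makes angle θ = 112° with the incident direction, so by the law of cosines:
|p⃗_e|² = p₀² + p'² − 2p₀p'cos θ
|p⃗_e|² = (1.8935e-22)² + (9.6948e-23)² − 2·1.8935e-22·9.6948e-23·cos(112°)
|p⃗_e| = 2.4291e-22 kg·m/s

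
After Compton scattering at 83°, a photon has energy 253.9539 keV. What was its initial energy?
450.5999 keV

Convert final energy to wavelength (hc ≈ 1239.842 keV·pm):
λ' = hc/E' = 1239.842 / 253.9539 = 4.8822 pm

Calculate the Compton shift:
Δλ = λ_C(1 - cos(83°))
Δλ = 2.4263 × (1 - cos(83°))
Δλ = 2.1306 pm

Initial wavelength:
λ = λ' - Δλ = 4.8822 - 2.1306 = 2.7515 pm

Initial energy:
E = hc/λ = 1239.842 / 2.7515 = 450.5999 keV

(Intermediate values are shown rounded; full precision is carried through to the final answer.)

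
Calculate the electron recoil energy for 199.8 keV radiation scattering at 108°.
67.6418 keV

By energy conservation: K_e = E_initial - E_final

First find the scattered photon energy:
Initial wavelength: λ = hc/E = 6.2054 pm
Compton shift: Δλ = λ_C(1 - cos(108°)) = 3.1761 pm
Final wavelength: λ' = 6.2054 + 3.1761 = 9.3815 pm
Final photon energy: E' = hc/λ' = 132.1582 keV

Electron kinetic energy:
K_e = E - E' = 199.8000 - 132.1582 = 67.6418 keV

(Intermediate values are shown rounded; full precision is carried through to the final answer.)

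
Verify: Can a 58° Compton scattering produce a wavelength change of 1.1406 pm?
Yes, consistent

Calculate the expected shift for θ = 58°:

Δλ_expected = λ_C(1 - cos(58°))
Δλ_expected = 2.4263 × (1 - cos(58°))
Δλ_expected = 2.4263 × 0.4701
Δλ_expected = 1.1406 pm

Given shift: 1.1406 pm
Expected shift: 1.1406 pm
Difference: 0.0000 pm

The values match. This is consistent with Compton scattering at the stated angle.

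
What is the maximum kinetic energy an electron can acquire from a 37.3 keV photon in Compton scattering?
4.7517 keV

Maximum energy transfer occurs at θ = 180° (backscattering).

Initial photon: E₀ = 37.3 keV → λ₀ = 33.2397 pm

Maximum Compton shift (at 180°):
Δλ_max = 2λ_C = 2 × 2.4263 = 4.8526 pm

Final wavelength:
λ' = 33.2397 + 4.8526 = 38.0924 pm

Minimum photon energy (maximum energy to electron):
E'_min = hc/λ' = 32.5483 keV

Maximum electron kinetic energy:
K_max = E₀ - E'_min = 37.3000 - 32.5483 = 4.7517 keV

(Intermediate values are shown rounded; full precision is carried through to the final answer.)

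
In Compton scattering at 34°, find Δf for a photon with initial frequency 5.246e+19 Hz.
3.550e+18 Hz (decrease)

Convert frequency to wavelength (c = 299792458 m/s):
λ₀ = c/f₀ = 299792458/5.246e+19 = 5.7146866e-12 m = 5.7147 pm

Calculate Compton shift:
Δλ = λ_C(1 - cos(34°)) = 0.4148 pm

Final wavelength:
λ' = λ₀ + Δλ = 5.7147 + 0.4148 = 6.1295 pm

Final frequency:
f' = c/λ' = 299792458/6.1294945e-12 = 4.8909818e+19 Hz

Frequency shift (decrease):
Δf = f₀ - f' = 5.246e+19 - 4.8909818e+19 = 3.550e+18 Hz

(Intermediate values are shown rounded; full precision is carried through to the final answer.)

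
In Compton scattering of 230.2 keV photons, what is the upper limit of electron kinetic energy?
109.1046 keV

Maximum energy transfer occurs at θ = 180° (backscattering).

Initial photon: E₀ = 230.2 keV → λ₀ = 5.3859 pm

Maximum Compton shift (at 180°):
Δλ_max = 2λ_C = 2 × 2.4263 = 4.8526 pm

Final wavelength:
λ' = 5.3859 + 4.8526 = 10.2386 pm

Minimum photon energy (maximum energy to electron):
E'_min = hc/λ' = 121.0954 keV

Maximum electron kinetic energy:
K_max = E₀ - E'_min = 230.2000 - 121.0954 = 109.1046 keV

(Intermediate values are shown rounded; full precision is carried through to the final answer.)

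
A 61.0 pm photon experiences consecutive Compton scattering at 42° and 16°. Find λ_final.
61.7172 pm

Apply Compton shift twice:

First scattering at θ₁ = 42°:
Δλ₁ = λ_C(1 - cos(42°))
Δλ₁ = 2.4263 × 0.2569
Δλ₁ = 0.6232 pm

After first scattering:
λ₁ = 61.0 + 0.6232 = 61.6232 pm

Second scattering at θ₂ = 16°:
Δλ₂ = λ_C(1 - cos(16°))
Δλ₂ = 2.4263 × 0.0387
Δλ₂ = 0.0940 pm

Final wavelength:
λ₂ = 61.6232 + 0.0940 = 61.7172 pm

Total shift: Δλ_total = 0.6232 + 0.0940 = 0.7172 pm

(Intermediate values are shown rounded; full precision is carried through to the final answer.)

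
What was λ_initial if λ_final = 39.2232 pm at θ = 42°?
38.6000 pm

From λ' = λ + Δλ, we have λ = λ' - Δλ

First calculate the Compton shift:
Δλ = λ_C(1 - cos θ)
Δλ = 2.4263 × (1 - cos(42°))
Δλ = 2.4263 × 0.2569
Δλ = 0.6232 pm

Initial wavelength:
λ = λ' - Δλ
λ = 39.2232 - 0.6232
λ = 38.6000 pm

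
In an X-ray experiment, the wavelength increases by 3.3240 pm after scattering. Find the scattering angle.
111.71°

From the Compton formula Δλ = λ_C(1 - cos θ), we can solve for θ:

cos θ = 1 - Δλ/λ_C

Given:
- Δλ = 3.3240 pm
- λ_C = h/(m_e·c) ≈ 2.42631024 pm

cos θ = 1 - 3.3240/2.42631024
cos θ = 1 - 1.369981
cos θ = -0.369981

θ = arccos(-0.369981)
θ = 111.71°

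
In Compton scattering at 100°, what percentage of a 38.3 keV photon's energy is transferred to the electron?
0.0809 (or 8.09%)

Calculate initial and final photon energies:

Initial: E₀ = 38.3 keV → λ₀ = 32.3719 pm
Compton shift: Δλ = 2.8476 pm
Final wavelength: λ' = 35.2195 pm
Final energy: E' = 35.2033 keV

Fractional energy loss:
(E₀ - E')/E₀ = (38.3000 - 35.2033)/38.3000
= 3.0967/38.3000
= 0.0809
= 8.09%

(Intermediate values are shown rounded; full precision is carried through to the final answer.)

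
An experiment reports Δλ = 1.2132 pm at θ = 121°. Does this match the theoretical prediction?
No, inconsistent

Calculate the expected shift for θ = 121°:

Δλ_expected = λ_C(1 - cos(121°))
Δλ_expected = 2.4263 × (1 - cos(121°))
Δλ_expected = 2.4263 × 1.5150
Δλ_expected = 3.6760 pm

Given shift: 1.2132 pm
Expected shift: 3.6760 pm
Difference: 2.4628 pm

The values do not match. The given shift corresponds to θ ≈ 60.0°, not 121°.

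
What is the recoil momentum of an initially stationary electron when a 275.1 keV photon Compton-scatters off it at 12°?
3.0604e-23 kg·m/s

The electron is initially at rest, so by conservation of momentum:
p⃗_e = p⃗₀ − p⃗'  (incident photon momentum minus scattered photon momentum)

Photon momentum magnitudes (p = h/λ = E/c):
λ₀ = hc/E₀ = 4.5069 pm → p₀ = h/λ₀ = 1.4702e-22 kg·m/s
Δλ = λ_C(1 − cos 12°) = 0.0530 pm
λ' = 4.5599 pm → p' = h/λ' = 1.4531e-22 kg·m/s

The scattered photon makes angle θ = 12° with the incident direction, so by the law of cosines:
|p⃗_e|² = p₀² + p'² − 2p₀p'cos θ
|p⃗_e|² = (1.4702e-22)² + (1.4531e-22)² − 2·1.4702e-22·1.4531e-22·cos(12°)
|p⃗_e| = 3.0604e-23 kg·m/s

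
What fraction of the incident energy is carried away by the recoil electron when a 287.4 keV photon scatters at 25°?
0.0501 (or 5.01%)

Calculate initial and final photon energies:

Initial: E₀ = 287.4 keV → λ₀ = 4.3140 pm
Compton shift: Δλ = 0.2273 pm
Final wavelength: λ' = 4.5413 pm
Final energy: E' = 273.0135 keV

Fractional energy loss:
(E₀ - E')/E₀ = (287.4000 - 273.0135)/287.4000
= 14.3865/287.4000
= 0.0501
= 5.01%

(Intermediate values are shown rounded; full precision is carried through to the final answer.)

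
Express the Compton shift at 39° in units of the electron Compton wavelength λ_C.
0.2229 λ_C

The Compton shift formula is:
Δλ = λ_C(1 - cos θ)

Dividing both sides by λ_C:
Δλ/λ_C = 1 - cos θ

For θ = 39°:
Δλ/λ_C = 1 - cos(39°)
Δλ/λ_C = 1 - 0.7771
Δλ/λ_C = 0.2229

This means the shift is 0.2229 × λ_C = 0.5407 pm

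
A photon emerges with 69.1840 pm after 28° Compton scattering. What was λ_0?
68.9000 pm

From λ' = λ + Δλ, we have λ = λ' - Δλ

First calculate the Compton shift:
Δλ = λ_C(1 - cos θ)
Δλ = 2.4263 × (1 - cos(28°))
Δλ = 2.4263 × 0.1171
Δλ = 0.2840 pm

Initial wavelength:
λ = λ' - Δλ
λ = 69.1840 - 0.2840
λ = 68.9000 pm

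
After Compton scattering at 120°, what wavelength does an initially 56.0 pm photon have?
59.6395 pm

Using the Compton formula: λ' = λ + λ_C(1 − cos θ)

For θ = 120°, cos θ = -1/2 (exact) = -0.5000, so:
1 − cos 120° = 1 − (-1/2) = 1.5000

Δλ = λ_C × 1.5000 = 2.4263 × 1.5000 = 3.6395 pm

λ' = 56.0 + 3.6395 = 59.6395 pm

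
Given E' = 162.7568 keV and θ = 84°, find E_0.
227.7001 keV

Convert final energy to wavelength (hc ≈ 1239.842 keV·pm):
λ' = hc/E' = 1239.842 / 162.7568 = 7.6178 pm

Calculate the Compton shift:
Δλ = λ_C(1 - cos(84°))
Δλ = 2.4263 × (1 - cos(84°))
Δλ = 2.1727 pm

Initial wavelength:
λ = λ' - Δλ = 7.6178 - 2.1727 = 5.4451 pm

Initial energy:
E = hc/λ = 1239.842 / 5.4451 = 227.7001 keV

(Intermediate values are shown rounded; full precision is carried through to the final answer.)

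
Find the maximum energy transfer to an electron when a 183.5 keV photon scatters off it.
76.7023 keV

Maximum energy transfer occurs at θ = 180° (backscattering).

Initial photon: E₀ = 183.5 keV → λ₀ = 6.7566 pm

Maximum Compton shift (at 180°):
Δλ_max = 2λ_C = 2 × 2.4263 = 4.8526 pm

Final wavelength:
λ' = 6.7566 + 4.8526 = 11.6093 pm

Minimum photon energy (maximum energy to electron):
E'_min = hc/λ' = 106.7977 keV

Maximum electron kinetic energy:
K_max = E₀ - E'_min = 183.5000 - 106.7977 = 76.7023 keV

(Intermediate values are shown rounded; full precision is carried through to the final answer.)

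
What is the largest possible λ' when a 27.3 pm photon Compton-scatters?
32.1526 pm (at θ = 180°)

The Compton shift is Δλ = λ_C(1 − cos θ).

Since cos θ ranges from −1 to 1, the factor (1 − cos θ) ranges from 0 to 2; the maximum shift occurs at θ = 180° (backscattering):
Δλ_max = 2λ_C = 2 × 2.4263 pm = 4.8526 pm

Maximum scattered wavelength:
λ'_max = λ₀ + Δλ_max = 27.3 + 4.8526 = 32.1526 pm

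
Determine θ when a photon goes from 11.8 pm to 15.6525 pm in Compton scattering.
126.00°

First find the wavelength shift:
Δλ = λ' - λ = 15.6525 - 11.8 = 3.8525 pm

Using Δλ = λ_C(1 - cos θ), with λ_C = h/(m_e·c) ≈ 2.42631024 pm:
cos θ = 1 - Δλ/λ_C
cos θ = 1 - 3.8525/2.42631024
cos θ = -0.587802

θ = arccos(-0.587802)
θ = 126.00°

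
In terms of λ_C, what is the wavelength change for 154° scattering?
1.8988 λ_C

The Compton shift formula is:
Δλ = λ_C(1 - cos θ)

Dividing both sides by λ_C:
Δλ/λ_C = 1 - cos θ

For θ = 154°:
Δλ/λ_C = 1 - cos(154°)
Δλ/λ_C = 1 - -0.8988
Δλ/λ_C = 1.8988

This means the shift is 1.8988 × λ_C = 4.6071 pm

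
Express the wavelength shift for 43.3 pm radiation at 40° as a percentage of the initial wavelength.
1.3110%

Calculate the Compton shift:
Δλ = λ_C(1 - cos(40°))
Δλ = 2.4263 × (1 - cos(40°))
Δλ = 2.4263 × 0.2340
Δλ = 0.5676 pm

Percentage change:
(Δλ/λ₀) × 100 = (0.5676/43.3) × 100
= 1.3110%

(Intermediate values are shown rounded; full precision is carried through to the final answer.)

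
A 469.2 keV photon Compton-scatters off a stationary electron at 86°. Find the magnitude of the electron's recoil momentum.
2.7647e-22 kg·m/s

The electron is initially at rest, so by conservation of momentum:
p⃗_e = p⃗₀ − p⃗'  (incident photon momentum minus scattered photon momentum)

Photon momentum magnitudes (p = h/λ = E/c):
λ₀ = hc/E₀ = 2.6425 pm → p₀ = h/λ₀ = 2.5075e-22 kg·m/s
Δλ = λ_C(1 − cos 86°) = 2.2571 pm
λ' = 4.8995 pm → p' = h/λ' = 1.3524e-22 kg·m/s

The scattered photon makes angle θ = 86° with the incident direction, so by the law of cosines:
|p⃗_e|² = p₀² + p'² − 2p₀p'cos θ
|p⃗_e|² = (2.5075e-22)² + (1.3524e-22)² − 2·2.5075e-22·1.3524e-22·cos(86°)
|p⃗_e| = 2.7647e-22 kg·m/s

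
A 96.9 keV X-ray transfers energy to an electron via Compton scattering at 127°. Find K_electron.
22.5759 keV

By energy conservation: K_e = E_initial - E_final

First find the scattered photon energy:
Initial wavelength: λ = hc/E = 12.7951 pm
Compton shift: Δλ = λ_C(1 - cos(127°)) = 3.8865 pm
Final wavelength: λ' = 12.7951 + 3.8865 = 16.6816 pm
Final photon energy: E' = hc/λ' = 74.3241 keV

Electron kinetic energy:
K_e = E - E' = 96.9000 - 74.3241 = 22.5759 keV

(Intermediate values are shown rounded; full precision is carried through to the final answer.)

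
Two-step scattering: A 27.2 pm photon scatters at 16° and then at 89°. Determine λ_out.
29.6780 pm

Apply Compton shift twice:

First scattering at θ₁ = 16°:
Δλ₁ = λ_C(1 - cos(16°))
Δλ₁ = 2.4263 × 0.0387
Δλ₁ = 0.0940 pm

After first scattering:
λ₁ = 27.2 + 0.0940 = 27.2940 pm

Second scattering at θ₂ = 89°:
Δλ₂ = λ_C(1 - cos(89°))
Δλ₂ = 2.4263 × 0.9825
Δλ₂ = 2.3840 pm

Final wavelength:
λ₂ = 27.2940 + 2.3840 = 29.6780 pm

Total shift: Δλ_total = 0.0940 + 2.3840 = 2.4780 pm

(Intermediate values are shown rounded; full precision is carried through to the final answer.)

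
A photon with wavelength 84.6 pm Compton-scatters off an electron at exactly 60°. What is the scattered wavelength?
85.8132 pm

Using the Compton formula: λ' = λ + λ_C(1 − cos θ)

For θ = 60°, cos θ = 1/2 (exact) = 0.5000, so:
1 − cos 60° = 1 − (1/2) = 0.5000

Δλ = λ_C × 0.5000 = 2.4263 × 0.5000 = 1.2132 pm

λ' = 84.6 + 1.2132 = 85.8132 pm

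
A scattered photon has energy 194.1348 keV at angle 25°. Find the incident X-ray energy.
201.3000 keV

Convert final energy to wavelength (hc ≈ 1239.842 keV·pm):
λ' = hc/E' = 1239.842 / 194.1348 = 6.3865 pm

Calculate the Compton shift:
Δλ = λ_C(1 - cos(25°))
Δλ = 2.4263 × (1 - cos(25°))
Δλ = 0.2273 pm

Initial wavelength:
λ = λ' - Δλ = 6.3865 - 0.2273 = 6.1592 pm

Initial energy:
E = hc/λ = 1239.842 / 6.1592 = 201.3000 keV

(Intermediate values are shown rounded; full precision is carried through to the final answer.)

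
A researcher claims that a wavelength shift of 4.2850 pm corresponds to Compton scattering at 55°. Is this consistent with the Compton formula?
No, inconsistent

Calculate the expected shift for θ = 55°:

Δλ_expected = λ_C(1 - cos(55°))
Δλ_expected = 2.4263 × (1 - cos(55°))
Δλ_expected = 2.4263 × 0.4264
Δλ_expected = 1.0346 pm

Given shift: 4.2850 pm
Expected shift: 1.0346 pm
Difference: 3.2503 pm

The values do not match. The given shift corresponds to θ ≈ 140.0°, not 55°.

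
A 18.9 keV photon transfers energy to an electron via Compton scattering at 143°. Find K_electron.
1.1789 keV

By energy conservation: K_e = E_initial - E_final

First find the scattered photon energy:
Initial wavelength: λ = hc/E = 65.6001 pm
Compton shift: Δλ = λ_C(1 - cos(143°)) = 4.3640 pm
Final wavelength: λ' = 65.6001 + 4.3640 = 69.9642 pm
Final photon energy: E' = hc/λ' = 17.7211 keV

Electron kinetic energy:
K_e = E - E' = 18.9000 - 17.7211 = 1.1789 keV

(Intermediate values are shown rounded; full precision is carried through to the final answer.)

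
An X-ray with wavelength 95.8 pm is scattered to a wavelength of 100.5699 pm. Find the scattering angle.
165.00°

First find the wavelength shift:
Δλ = λ' - λ = 100.5699 - 95.8 = 4.7699 pm

Using Δλ = λ_C(1 - cos θ), with λ_C = h/(m_e·c) ≈ 2.42631024 pm:
cos θ = 1 - Δλ/λ_C
cos θ = 1 - 4.7699/2.42631024
cos θ = -0.965907

θ = arccos(-0.965907)
θ = 165.00°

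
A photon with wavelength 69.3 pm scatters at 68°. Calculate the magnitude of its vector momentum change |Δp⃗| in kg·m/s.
1.0580e-23 kg·m/s

Photon momentum magnitude is p = h/λ.

Initial momentum:
p₀ = h/λ = 6.6261e-34/6.9300e-11 = 9.5614e-24 kg·m/s

After scattering:
λ' = λ + Δλ = 69.3 + 1.5174 = 70.8174 pm
p' = h/λ' = 6.6261e-34/7.0817e-11 = 9.3566e-24 kg·m/s

Momentum is a vector; the scattered photon's direction makes angle θ = 68° with the incident direction. The magnitude of the vector change Δp⃗ = p⃗₀ − p⃗' is found from the law of cosines:
|Δp⃗|² = p₀² + p'² − 2p₀p'cos θ
|Δp⃗|² = (9.5614e-24)² + (9.3566e-24)² − 2·9.5614e-24·9.3566e-24·cos(68°)
|Δp⃗| = 1.0580e-23 kg·m/s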